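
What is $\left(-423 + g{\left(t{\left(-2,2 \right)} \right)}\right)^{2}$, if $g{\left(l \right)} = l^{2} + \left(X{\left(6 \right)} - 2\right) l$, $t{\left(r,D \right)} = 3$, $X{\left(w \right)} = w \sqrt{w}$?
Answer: $178344 - 15120 \sqrt{6} \approx 1.4131 \cdot 10^{5}$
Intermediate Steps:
$X{\left(w \right)} = w^{\frac{3}{2}}$
$g{\left(l \right)} = l^{2} + l \left(-2 + 6 \sqrt{6}\right)$ ($g{\left(l \right)} = l^{2} + \left(6^{\frac{3}{2}} - 2\right) l = l^{2} + \left(6 \sqrt{6} - 2\right) l = l^{2} + \left(-2 + 6 \sqrt{6}\right) l = l^{2} + l \left(-2 + 6 \sqrt{6}\right)$)
$\left(-423 + g{\left(t{\left(-2,2 \right)} \right)}\right)^{2} = \left(-423 + 3 \left(-2 + 3 + 6 \sqrt{6}\right)\right)^{2} = \left(-423 + 3 \left(1 + 6 \sqrt{6}\right)\right)^{2} = \left(-423 + \left(3 + 18 \sqrt{6}\right)\right)^{2} = \left(-420 + 18 \sqrt{6}\right)^{2}$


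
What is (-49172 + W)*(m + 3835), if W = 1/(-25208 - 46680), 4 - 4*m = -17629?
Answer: -116555490649101/287552 ≈ -4.0534e+8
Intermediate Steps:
m = 17633/4 (m = 1 - ¼*(-17629) = 1 + 17629/4 = 17633/4 ≈ 4408.3)
W = -1/71888 (W = 1/(-71888) = -1/71888 ≈ -1.3911e-5)
(-49172 + W)*(m + 3835) = (-49172 - 1/71888)*(17633/4 + 3835) = -3534876737/71888*32973/4 = -116555490649101/287552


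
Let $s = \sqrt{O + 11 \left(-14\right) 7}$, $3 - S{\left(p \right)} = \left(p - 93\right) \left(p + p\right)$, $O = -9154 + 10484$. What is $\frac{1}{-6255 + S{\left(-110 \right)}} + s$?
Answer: $- \frac{1}{50912} + 6 \sqrt{7} \approx 15.874$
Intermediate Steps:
$O = 1330$
$S{\left(p \right)} = 3 - 2 p \left(-93 + p\right)$ ($S{\left(p \right)} = 3 - \left(p - 93\right) \left(p + p\right) = 3 - \left(-93 + p\right) 2 p = 3 - 2 p \left(-93 + p\right)$)
$s = 6 \sqrt{7}$ ($s = \sqrt{1330 + 11 \left(-14\right) 7} = \sqrt{1330 - 1078} = \sqrt{252} = 6 \sqrt{7} \approx 15.875$)
$\frac{1}{-6255 + S{\left(-110 \right)}} + s = \frac{1}{-6255 + \left(3 - 2 \left(-110\right)^{2} + 186 \left(-110\right)\right)} + 6 \sqrt{7} = \frac{1}{-6255 - 44657} + 6 \sqrt{7} = \frac{1}{-50912} + 6 \sqrt{7} = - \frac{1}{50912} + 6 \sqrt{7}$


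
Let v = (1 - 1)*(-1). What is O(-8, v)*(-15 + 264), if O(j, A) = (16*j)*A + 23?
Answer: 5727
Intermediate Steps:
v = 0 (v = 0*(-1) = 0)
O(j, A) = 23 + 16*A*j (O(j, A) = 16*A*j + 23 = 23 + 16*A*j)
O(-8, v)*(-15 + 264) = (23 + 16*0*(-8))*(-15 + 264) = (23 + 0)*249 = 23*249 = 5727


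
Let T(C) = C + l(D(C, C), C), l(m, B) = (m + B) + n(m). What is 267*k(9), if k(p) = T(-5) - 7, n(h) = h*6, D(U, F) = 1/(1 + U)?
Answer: -20025/4 ≈ -5006.3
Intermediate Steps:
n(h) = 6*h
l(m, B) = B + 7*m (l(m, B) = (m + B) + 6*m = (B + m) + 6*m = B + 7*m)
T(C) = 2*C + 7/(1 + C) (T(C) = C + (C + 7/(1 + C)) = 2*C + 7/(1 + C))
k(p) = -75/4 (k(p) = (7 + 2*(-5)*(1 - 5))/(1 - 5) - 7 = (7 + 2*(-5)*(-4))/(-4) - 7 = -(7 + 40)/4 - 7 = -¼*47 - 7 = -47/4 - 7 = -75/4)
267*k(9) = 267*(-75/4) = -20025/4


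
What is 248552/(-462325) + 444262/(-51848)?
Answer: -109140176623/11985313300 ≈ -9.1062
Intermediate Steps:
248552/(-462325) + 444262/(-51848) = 248552*(-1/462325) + 444262*(-1/51848) = -248552/462325 - 222131/25924 = -109140176623/11985313300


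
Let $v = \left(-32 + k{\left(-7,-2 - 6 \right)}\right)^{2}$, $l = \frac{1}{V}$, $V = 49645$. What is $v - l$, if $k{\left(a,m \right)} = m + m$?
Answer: $\frac{114382079}{49645} \approx 2304.0$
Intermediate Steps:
$k{\left(a,m \right)} = 2 m$
$l = \frac{1}{49645} \approx 2.0143 \cdot 10^{-5}$
$v = 2304$ ($v = \left(-32 + 2 \left(-2 - 6\right)\right)^{2} = \left(-32 + 2 \left(-8\right)\right)^{2} = \left(-32 - 16\right)^{2} = \left(-48\right)^{2} = 2304$)
$v - l = 2304 - \frac{1}{49645} = \frac{114382079}{49645}$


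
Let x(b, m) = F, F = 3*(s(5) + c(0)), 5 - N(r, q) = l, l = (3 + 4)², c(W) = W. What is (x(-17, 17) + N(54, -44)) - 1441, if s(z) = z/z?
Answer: -1482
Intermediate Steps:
s(z) = 1
l = 49 (l = 7² = 49)
N(r, q) = -44 (N(r, q) = 5 - 1*49 = 5 - 49 = -44)
F = 3 (F = 3*(1 + 0) = 3*1 = 3)
x(b, m) = 3
(x(-17, 17) + N(54, -44)) - 1441 = (3 - 44) - 1441 = -41 - 1441 = -1482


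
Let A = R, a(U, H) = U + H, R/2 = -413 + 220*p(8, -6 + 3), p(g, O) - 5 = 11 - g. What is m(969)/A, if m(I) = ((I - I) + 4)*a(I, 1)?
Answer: 1940/1347 ≈ 1.4402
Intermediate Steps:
p(g, O) = 16 - g (p(g, O) = 5 + (11 - g) = 16 - g)
R = 2694 (R = 2*(-413 + 220*(16 - 1*8)) = 2*(-413 + 220*(16 - 8)) = 2*(-413 + 220*8) = 2*(-413 + 1760) = 2*1347 = 2694)
a(U, H) = H + U
A = 2694
m(I) = 4 + 4*I (m(I) = ((I - I) + 4)*(1 + I) = (0 + 4)*(1 + I) = 4*(1 + I) = 4 + 4*I)
m(969)/A = (4 + 4*969)/2694 = (4 + 3876)*(1/2694) = 3880*(1/2694) = 1940/1347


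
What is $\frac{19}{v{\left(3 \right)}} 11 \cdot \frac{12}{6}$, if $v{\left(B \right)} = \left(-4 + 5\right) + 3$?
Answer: $\frac{209}{2} \approx 104.5$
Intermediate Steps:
$v{\left(B \right)} = 4$ ($v{\left(B \right)} = 1 + 3 = 4$)
$\frac{19}{v{\left(3 \right)}} 11 \cdot \frac{12}{6} = \frac{19}{4} \cdot 11 \cdot \frac{12}{6} = 19 \cdot \frac{1}{4} \cdot 11 \cdot 12 \cdot \frac{1}{6} = \frac{19}{4} \cdot 11 \cdot 2 = \frac{209}{4} \cdot 2 = \frac{209}{2}$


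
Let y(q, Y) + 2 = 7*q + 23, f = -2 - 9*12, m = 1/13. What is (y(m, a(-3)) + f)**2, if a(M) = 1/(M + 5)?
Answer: 1322500/169 ≈ 7825.4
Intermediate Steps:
m = 1/13 ≈ 0.076923
a(M) = 1/(5 + M)
f = -110 (f = -2 - 108 = -110)
y(q, Y) = 21 + 7*q (y(q, Y) = -2 + (7*q + 23) = -2 + (23 + 7*q) = 21 + 7*q)
(y(m, a(-3)) + f)**2 = ((21 + 7*(1/13)) - 110)**2 = ((21 + 7/13) - 110)**2 = (280/13 - 110)**2 = (-1150/13)**2 = 1322500/169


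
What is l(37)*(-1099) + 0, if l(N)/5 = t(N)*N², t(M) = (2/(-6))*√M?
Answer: 7522655*√37/3 ≈ 1.5253e+7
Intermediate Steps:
t(M) = -√M/3 (t(M) = (2*(-⅙))*√M = -√M/3)
l(N) = -5*N^(5/2)/3 (l(N) = 5*((-√N/3)*N²) = 5*(-N^(5/2)/3) = -5*N^(5/2)/3)
l(37)*(-1099) + 0 = -6845*√37/3*(-1099) + 0 = 7522655*√37/3 + 0 = 7522655*√37/3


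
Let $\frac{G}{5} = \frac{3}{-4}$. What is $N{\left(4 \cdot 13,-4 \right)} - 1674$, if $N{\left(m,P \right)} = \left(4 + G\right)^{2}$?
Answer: $- \frac{26783}{16} \approx -1673.9$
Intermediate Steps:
$G = - \frac{15}{4}$ ($G = 5 \frac{3}{-4} = 5 \cdot 3 \left(- \frac{1}{4}\right) = 5 \left(- \frac{3}{4}\right) = - \frac{15}{4} \approx -3.75$)
$N{\left(m,P \right)} = \frac{1}{16}$ ($N{\left(m,P \right)} = \left(4 - \frac{15}{4}\right)^{2} = \left(\frac{1}{4}\right)^{2} = \frac{1}{16}$)
$N{\left(4 \cdot 13,-4 \right)} - 1674 = \frac{1}{16} - 1674 = - \frac{26783}{16}$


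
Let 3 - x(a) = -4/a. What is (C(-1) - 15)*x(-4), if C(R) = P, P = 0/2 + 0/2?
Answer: -30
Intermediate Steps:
P = 0 (P = 0*(½) + 0*(½) = 0 + 0 = 0)
C(R) = 0
x(a) = 3 + 4/a (x(a) = 3 - (-4)/a = 3 + 4/a)
(C(-1) - 15)*x(-4) = (0 - 15)*(3 + 4/(-4)) = -15*(3 + 4*(-¼)) = -15*(3 - 1) = -15*2 = -30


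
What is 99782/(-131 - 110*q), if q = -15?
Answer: 99782/1519 ≈ 65.689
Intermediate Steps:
99782/(-131 - 110*q) = 99782/(-131 - 110*(-15)) = 99782/(-131 + 1650) = 99782/1519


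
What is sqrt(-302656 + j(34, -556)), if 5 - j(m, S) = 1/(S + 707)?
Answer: I*sqrt(6900745602)/151 ≈ 550.14*I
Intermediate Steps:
j(m, S) = 5 - 1/(707 + S) (j(m, S) = 5 - 1/(S + 707) = 5 - 1/(707 + S))
sqrt(-302656 + j(34, -556)) = sqrt(-302656 + (3534 + 5*(-556))/(707 - 556)) = sqrt(-302656 + (3534 - 2780)/151) = sqrt(-302656 + (1/151)*754) = sqrt(-302656 + 754/151) = sqrt(-45700302/151) = I*sqrt(6900745602)/151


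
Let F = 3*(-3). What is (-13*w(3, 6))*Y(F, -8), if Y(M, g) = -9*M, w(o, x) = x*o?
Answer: -18954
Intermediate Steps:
w(o, x) = o*x
F = -9
(-13*w(3, 6))*Y(F, -8) = (-39*6)*(-9*(-9)) = -13*18*81 = -234*81 = -18954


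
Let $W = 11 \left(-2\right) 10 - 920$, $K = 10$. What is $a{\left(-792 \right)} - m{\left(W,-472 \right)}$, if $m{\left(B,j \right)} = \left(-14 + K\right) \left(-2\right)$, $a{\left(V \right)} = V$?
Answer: $-800$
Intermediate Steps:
$W = -1140$ ($W = \left(-22\right) 10 - 920 = -220 - 920 = -1140$)
$m{\left(B,j \right)} = 8$ ($m{\left(B,j \right)} = \left(-14 + 10\right) \left(-2\right) = \left(-4\right) \left(-2\right) = 8$)
$a{\left(-792 \right)} - m{\left(W,-472 \right)} = -792 - 8 = -800$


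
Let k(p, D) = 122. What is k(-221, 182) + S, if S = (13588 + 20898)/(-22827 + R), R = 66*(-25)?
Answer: 2951708/24477 ≈ 120.59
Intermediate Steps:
R = -1650
S = -34486/24477 (S = (13588 + 20898)/(-22827 - 1650) = 34486/(-24477) = 34486*(-1/24477) = -34486/24477 ≈ -1.4089)
k(-221, 182) + S = 122 - 34486/24477 = 2951708/24477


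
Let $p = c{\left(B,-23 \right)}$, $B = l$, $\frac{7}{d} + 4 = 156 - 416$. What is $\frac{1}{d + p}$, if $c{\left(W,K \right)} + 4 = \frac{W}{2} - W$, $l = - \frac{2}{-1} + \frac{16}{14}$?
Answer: $- \frac{1848}{10345} \approx -0.17864$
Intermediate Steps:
$d = - \frac{7}{264}$ ($d = \frac{7}{-4 + \left(156 - 416\right)} = \frac{7}{-4 - 260} = \frac{7}{-264} = 7 \left(- \frac{1}{264}\right) = - \frac{7}{264} \approx -0.026515$)
$l = \frac{22}{7}$ ($l = \left(-2\right) \left(-1\right) + 16 \cdot \frac{1}{14} = 2 + \frac{8}{7} = \frac{22}{7} \approx 3.1429$)
$B = \frac{22}{7} \approx 3.1429$
$c{\left(W,K \right)} = -4 - \frac{W}{2}$ ($c{\left(W,K \right)} = -4 - \left(W - \frac{W}{2}\right) = -4 - \left(W - W \frac{1}{2}\right) = -4 + \left(\frac{W}{2} - W\right) = -4 - \frac{W}{2}$)
$p = - \frac{39}{7}$ ($p = -4 - \frac{11}{7} = - \frac{39}{7} \approx -5.5714$)
$\frac{1}{d + p} = \frac{1}{- \frac{7}{264} - \frac{39}{7}} = \frac{1}{- \frac{10345}{1848}} = - \frac{1848}{10345}$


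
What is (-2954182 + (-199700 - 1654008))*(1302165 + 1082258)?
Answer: -11464043497470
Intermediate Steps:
(-2954182 + (-199700 - 1654008))*(1302165 + 1082258) = (-2954182 - 1853708)*2384423 = -4807890*2384423 = -11464043497470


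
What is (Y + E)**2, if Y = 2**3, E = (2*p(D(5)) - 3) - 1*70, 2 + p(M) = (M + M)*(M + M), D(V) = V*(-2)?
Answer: 534361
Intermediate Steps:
D(V) = -2*V
p(M) = -2 + 4*M**2 (p(M) = -2 + (M + M)*(M + M) = -2 + (2*M)*(2*M) = -2 + 4*M**2)
E = 723 (E = (2*(-2 + 4*(-2*5)**2) - 3) - 1*70 = (2*(-2 + 4*(-10)**2) - 3) - 70 = (2*(-2 + 4*100) - 3) - 70 = (2*(-2 + 400) - 3) - 70 = (2*398 - 3) - 70 = (796 - 3) - 70 = 793 - 70 = 723)
Y = 8
(Y + E)**2 = (8 + 723)**2 = 731**2 = 534361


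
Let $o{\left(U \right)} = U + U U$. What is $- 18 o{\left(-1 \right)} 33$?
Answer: $0$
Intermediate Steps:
$o{\left(U \right)} = U + U^{2}$
$- 18 o{\left(-1 \right)} 33 = - 18 \left(- (1 - 1)\right) 33 = - 18 \left(\left(-1\right) 0\right) 33 = \left(-18\right) 0 \cdot 33 = 0 \cdot 33 = 0$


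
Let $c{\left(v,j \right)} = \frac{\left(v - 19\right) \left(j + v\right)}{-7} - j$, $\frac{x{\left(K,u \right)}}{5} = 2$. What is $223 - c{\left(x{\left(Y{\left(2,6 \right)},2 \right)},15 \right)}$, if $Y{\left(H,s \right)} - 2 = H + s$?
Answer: $\frac{1441}{7} \approx 205.86$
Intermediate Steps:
$Y{\left(H,s \right)} = 2 + H + s$ ($Y{\left(H,s \right)} = 2 + \left(H + s\right) = 2 + H + s$)
$x{\left(K,u \right)} = 10$ ($x{\left(K,u \right)} = 5 \cdot 2 = 10$)
$c{\left(v,j \right)} = - j - \frac{\left(-19 + v\right) \left(j + v\right)}{7}$ ($c{\left(v,j \right)} = \left(-19 + v\right) \left(j + v\right) \left(- \frac{1}{7}\right) - j = - \frac{\left(-19 + v\right) \left(j + v\right)}{7} - j = - j - \frac{\left(-19 + v\right) \left(j + v\right)}{7}$)
$223 - c{\left(x{\left(Y{\left(2,6 \right)},2 \right)},15 \right)} = 223 - \left(- \frac{10^{2}}{7} + \frac{12}{7} \cdot 15 + \frac{19}{7} \cdot 10 - \frac{15}{7} \cdot 10\right) = 223 - \left(\left(- \frac{1}{7}\right) 100 + \frac{180}{7} + \frac{190}{7} - \frac{150}{7}\right) = 223 - \left(- \frac{100}{7} + \frac{180}{7} + \frac{190}{7} - \frac{150}{7}\right) = 223 - \frac{120}{7} = \frac{1441}{7}$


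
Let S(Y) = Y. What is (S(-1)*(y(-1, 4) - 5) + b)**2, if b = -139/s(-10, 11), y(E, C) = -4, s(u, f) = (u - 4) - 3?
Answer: 85264/289 ≈ 295.03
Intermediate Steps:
s(u, f) = -7 + u (s(u, f) = (-4 + u) - 3 = -7 + u)
b = 139/17 (b = -139/(-7 - 10) = -139/(-17) = -139*(-1/17) = 139/17 ≈ 8.1765)
(S(-1)*(y(-1, 4) - 5) + b)**2 = (-(-4 - 5) + 139/17)**2 = (-1*(-9) + 139/17)**2 = (9 + 139/17)**2 = (292/17)**2 = 85264/289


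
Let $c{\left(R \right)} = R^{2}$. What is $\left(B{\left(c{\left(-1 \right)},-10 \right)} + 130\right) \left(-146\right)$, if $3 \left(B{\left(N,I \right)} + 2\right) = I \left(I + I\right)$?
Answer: $- \frac{85264}{3} \approx -28421.0$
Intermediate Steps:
$B{\left(N,I \right)} = -2 + \frac{2 I^{2}}{3}$ ($B{\left(N,I \right)} = -2 + \frac{I \left(I + I\right)}{3} = -2 + \frac{I 2 I}{3} = -2 + \frac{2 I^{2}}{3}$)
$\left(B{\left(c{\left(-1 \right)},-10 \right)} + 130\right) \left(-146\right) = \left(\left(-2 + \frac{2 \left(-10\right)^{2}}{3}\right) + 130\right) \left(-146\right) = \left(\left(-2 + \frac{2}{3} \cdot 100\right) + 130\right) \left(-146\right) = \left(\left(-2 + \frac{200}{3}\right) + 130\right) \left(-146\right) = \left(\frac{194}{3} + 130\right) \left(-146\right) = \frac{584}{3} \left(-146\right) = - \frac{85264}{3}$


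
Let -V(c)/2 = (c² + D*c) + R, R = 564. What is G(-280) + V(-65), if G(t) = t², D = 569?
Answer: 142792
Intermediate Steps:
V(c) = -1128 - 1138*c - 2*c² (V(c) = -2*((c² + 569*c) + 564) = -2*(564 + c² + 569*c) = -1128 - 1138*c - 2*c²)
G(-280) + V(-65) = (-280)² + (-1128 - 1138*(-65) - 2*(-65)²) = 78400 + (-1128 + 73970 - 2*4225) = 78400 + (-1128 + 73970 - 8450) = 78400 + 64392 = 142792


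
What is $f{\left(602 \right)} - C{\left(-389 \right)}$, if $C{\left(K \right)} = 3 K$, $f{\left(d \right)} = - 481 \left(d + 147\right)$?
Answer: $-359102$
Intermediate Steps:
$f{\left(d \right)} = -70707 - 481 d$ ($f{\left(d \right)} = - 481 \left(147 + d\right) = -70707 - 481 d$)
$f{\left(602 \right)} - C{\left(-389 \right)} = \left(-70707 - 289562\right) - 3 \left(-389\right) = \left(-70707 - 289562\right) - -1167 = -360269 + 1167 = -359102$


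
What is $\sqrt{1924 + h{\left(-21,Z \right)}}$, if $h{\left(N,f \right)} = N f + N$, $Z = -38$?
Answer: $\sqrt{2701} \approx 51.971$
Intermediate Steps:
$h{\left(N,f \right)} = N + N f$
$\sqrt{1924 + h{\left(-21,Z \right)}} = \sqrt{1924 - 21 \left(1 - 38\right)} = \sqrt{1924 - -777} = \sqrt{1924 + 777} = \sqrt{2701}$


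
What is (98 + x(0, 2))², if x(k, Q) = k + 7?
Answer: 11025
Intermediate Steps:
x(k, Q) = 7 + k
(98 + x(0, 2))² = (98 + (7 + 0))² = (98 + 7)² = 105² = 11025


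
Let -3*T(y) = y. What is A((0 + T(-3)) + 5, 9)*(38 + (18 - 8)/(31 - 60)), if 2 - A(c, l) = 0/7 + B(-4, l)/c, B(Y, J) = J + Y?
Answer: 1274/29 ≈ 43.931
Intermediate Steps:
T(y) = -y/3
A(c, l) = 2 - (-4 + l)/c (A(c, l) = 2 - (0/7 + (l - 4)/c) = 2 - (0*(⅐) + (-4 + l)/c) = 2 - (0 + (-4 + l)/c) = 2 - (-4 + l)/c)
A((0 + T(-3)) + 5, 9)*(38 + (18 - 8)/(31 - 60)) = ((4 - 1*9 + 2*((0 - ⅓*(-3)) + 5))/((0 - ⅓*(-3)) + 5))*(38 + (18 - 8)/(31 - 60)) = ((4 - 9 + 2*((0 + 1) + 5))/((0 + 1) + 5))*(38 + 10/(-29)) = ((4 - 9 + 2*(1 + 5))/(1 + 5))*(38 + 10*(-1/29)) = ((4 - 9 + 2*6)/6)*(38 - 10/29) = ((4 - 9 + 12)/6)*(1092/29) = ((⅙)*7)*(1092/29) = (7/6)*(1092/29) = 1274/29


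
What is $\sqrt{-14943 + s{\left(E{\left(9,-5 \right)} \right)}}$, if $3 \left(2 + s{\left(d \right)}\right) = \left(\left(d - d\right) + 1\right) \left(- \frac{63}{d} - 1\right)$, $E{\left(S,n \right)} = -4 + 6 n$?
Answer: $\frac{i \sqrt{155484822}}{102} \approx 122.25 i$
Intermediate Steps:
$s{\left(d \right)} = - \frac{7}{3} - \frac{21}{d}$ ($s{\left(d \right)} = -2 + \frac{\left(\left(d - d\right) + 1\right) \left(- \frac{63}{d} - 1\right)}{3} = -2 + \frac{\left(0 + 1\right) \left(-1 - \frac{63}{d}\right)}{3} = -2 + \frac{1 \left(-1 - \frac{63}{d}\right)}{3} = -2 + \frac{-1 - \frac{63}{d}}{3} = -2 - \left(\frac{1}{3} + \frac{21}{d}\right) = - \frac{7}{3} - \frac{21}{d}$)
$\sqrt{-14943 + s{\left(E{\left(9,-5 \right)} \right)}} = \sqrt{-14943 - \left(\frac{7}{3} + \frac{21}{-4 + 6 \left(-5\right)}\right)} = \sqrt{-14943 - \left(\frac{7}{3} + \frac{21}{-4 - 30}\right)} = \sqrt{-14943 - \left(\frac{7}{3} + \frac{21}{-34}\right)} = \sqrt{-14943 - \frac{175}{102}} = \sqrt{- \frac{1524361}{102}} = \frac{i \sqrt{155484822}}{102}$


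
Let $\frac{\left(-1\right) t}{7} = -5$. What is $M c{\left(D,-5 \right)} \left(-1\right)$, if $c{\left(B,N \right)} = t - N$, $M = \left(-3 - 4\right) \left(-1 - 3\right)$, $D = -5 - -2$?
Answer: $-1120$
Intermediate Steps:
$t = 35$ ($t = \left(-7\right) \left(-5\right) = 35$)
$D = -3$ ($D = -5 + 2 = -3$)
$M = 28$ ($M = \left(-7\right) \left(-4\right) = 28$)
$c{\left(B,N \right)} = 35 - N$
$M c{\left(D,-5 \right)} \left(-1\right) = 28 \left(35 - -5\right) \left(-1\right) = 28 \left(35 + 5\right) \left(-1\right) = 28 \cdot 40 \left(-1\right) = 1120 \left(-1\right) = -1120$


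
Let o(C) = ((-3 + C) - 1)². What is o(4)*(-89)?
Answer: 0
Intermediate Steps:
o(C) = (-4 + C)²
o(4)*(-89) = (-4 + 4)²*(-89) = 0²*(-89) = 0*(-89) = 0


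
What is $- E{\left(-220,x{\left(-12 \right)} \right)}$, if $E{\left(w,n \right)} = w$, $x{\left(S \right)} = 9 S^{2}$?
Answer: $220$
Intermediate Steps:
$- E{\left(-220,x{\left(-12 \right)} \right)} = \left(-1\right) \left(-220\right) = 220$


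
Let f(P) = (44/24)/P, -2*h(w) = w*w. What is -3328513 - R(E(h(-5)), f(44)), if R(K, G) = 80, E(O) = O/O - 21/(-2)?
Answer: -3328593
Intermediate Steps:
h(w) = -w²/2 (h(w) = -w*w/2 = -w²/2)
E(O) = 23/2 (E(O) = 1 - 21*(-½) = 1 + 21/2 = 23/2)
f(P) = 11/(6*P) (f(P) = (44*(1/24))/P = 11/(6*P))
-3328513 - R(E(h(-5)), f(44)) = -3328513 - 1*80 = -3328513 - 80 = -3328593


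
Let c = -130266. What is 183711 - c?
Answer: 313977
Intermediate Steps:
183711 - c = 183711 - 1*(-130266) = 183711 + 130266 = 313977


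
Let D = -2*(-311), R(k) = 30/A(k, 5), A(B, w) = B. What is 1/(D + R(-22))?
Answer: 11/6827 ≈ 0.0016112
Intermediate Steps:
R(k) = 30/k
D = 622
1/(D + R(-22)) = 1/(622 + 30/(-22)) = 1/(622 + 30*(-1/22)) = 1/(622 - 15/11) = 1/(6827/11) = 11/6827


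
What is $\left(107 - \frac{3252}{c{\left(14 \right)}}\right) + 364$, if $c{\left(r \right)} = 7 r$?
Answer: $\frac{21453}{49} \approx 437.82$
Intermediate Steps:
$\left(107 - \frac{3252}{c{\left(14 \right)}}\right) + 364 = \left(107 - \frac{3252}{7 \cdot 14}\right) + 364 = \left(107 - \frac{3252}{98}\right) + 364 = \left(107 - \frac{1626}{49}\right) + 364 = \frac{3617}{49} + 364 = \frac{21453}{49}$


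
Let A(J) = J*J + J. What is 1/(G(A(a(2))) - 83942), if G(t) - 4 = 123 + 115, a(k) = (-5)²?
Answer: -1/83700 ≈ -1.1947e-5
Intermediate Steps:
a(k) = 25
A(J) = J + J² (A(J) = J² + J = J + J²)
G(t) = 242 (G(t) = 4 + (123 + 115) = 4 + 238 = 242)
1/(G(A(a(2))) - 83942) = 1/(242 - 83942) = 1/(-83700) = -1/83700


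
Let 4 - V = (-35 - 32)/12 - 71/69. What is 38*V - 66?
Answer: 46543/138 ≈ 337.27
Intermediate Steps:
V = 2929/276 (V = 4 - ((-35 - 32)/12 - 71/69) = 4 - (-67*1/12 - 71*1/69) = 4 - (-67/12 - 71/69) = 4 - 1*(-1825/276) = 4 + 1825/276 = 2929/276 ≈ 10.612)
38*V - 66 = 38*(2929/276) - 66 = 55651/138 - 66 = 46543/138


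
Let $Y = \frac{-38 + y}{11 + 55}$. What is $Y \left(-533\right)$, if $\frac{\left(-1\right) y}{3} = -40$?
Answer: $- \frac{21853}{33} \approx -662.21$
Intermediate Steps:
$y = 120$ ($y = \left(-3\right) \left(-40\right) = 120$)
$Y = \frac{41}{33}$ ($Y = \frac{-38 + 120}{11 + 55} = \frac{82}{66} = 82 \cdot \frac{1}{66} = \frac{41}{33} \approx 1.2424$)
$Y \left(-533\right) = \frac{41}{33} \left(-533\right) = - \frac{21853}{33}$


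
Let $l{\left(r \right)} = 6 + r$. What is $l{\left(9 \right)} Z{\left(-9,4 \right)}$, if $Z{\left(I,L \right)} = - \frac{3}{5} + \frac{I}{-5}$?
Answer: $18$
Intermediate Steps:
$Z{\left(I,L \right)} = - \frac{3}{5} - \frac{I}{5}$ ($Z{\left(I,L \right)} = \left(-3\right) \frac{1}{5} + I \left(- \frac{1}{5}\right) = - \frac{3}{5} - \frac{I}{5}$)
$l{\left(9 \right)} Z{\left(-9,4 \right)} = \left(6 + 9\right) \left(- \frac{3}{5} - - \frac{9}{5}\right) = 15 \left(- \frac{3}{5} + \frac{9}{5}\right) = 15 \cdot \frac{6}{5} = 18$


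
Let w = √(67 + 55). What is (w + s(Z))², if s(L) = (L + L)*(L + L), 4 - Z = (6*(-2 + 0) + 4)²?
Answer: (14400 + √122)² ≈ 2.0768e+8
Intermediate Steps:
Z = -60 (Z = 4 - (6*(-2 + 0) + 4)² = 4 - (6*(-2) + 4)² = 4 - (-12 + 4)² = 4 - 1*(-8)² = 4 - 1*64 = 4 - 64 = -60)
s(L) = 4*L² (s(L) = (2*L)*(2*L) = 4*L²)
w = √122 ≈ 11.045
(w + s(Z))² = (√122 + 4*(-60)²)² = (√122 + 4*3600)² = (√122 + 14400)² = (14400 + √122)²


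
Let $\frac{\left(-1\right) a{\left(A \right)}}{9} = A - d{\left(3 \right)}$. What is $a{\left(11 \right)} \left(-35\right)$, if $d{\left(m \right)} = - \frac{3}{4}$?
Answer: $\frac{14805}{4} \approx 3701.3$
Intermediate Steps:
$d{\left(m \right)} = - \frac{3}{4}$ ($d{\left(m \right)} = \left(-3\right) \frac{1}{4} = - \frac{3}{4}$)
$a{\left(A \right)} = - \frac{27}{4} - 9 A$ ($a{\left(A \right)} = - 9 \left(A - - \frac{3}{4}\right) = - 9 \left(A + \frac{3}{4}\right) = - 9 \left(\frac{3}{4} + A\right) = - \frac{27}{4} - 9 A$)
$a{\left(11 \right)} \left(-35\right) = \left(- \frac{27}{4} - 99\right) \left(-35\right) = \left(- \frac{423}{4}\right) \left(-35\right) = \frac{14805}{4}$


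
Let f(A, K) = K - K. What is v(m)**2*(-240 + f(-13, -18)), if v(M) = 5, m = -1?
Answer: -6000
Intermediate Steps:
f(A, K) = 0
v(m)**2*(-240 + f(-13, -18)) = 5**2*(-240 + 0) = 25*(-240) = -6000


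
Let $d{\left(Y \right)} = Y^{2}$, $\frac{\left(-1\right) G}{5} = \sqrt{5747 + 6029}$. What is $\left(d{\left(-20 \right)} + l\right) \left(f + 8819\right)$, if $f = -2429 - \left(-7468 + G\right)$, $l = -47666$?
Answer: $-655012228 - 3781280 \sqrt{46} \approx -6.8066 \cdot 10^{8}$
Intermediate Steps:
$G = - 80 \sqrt{46}$ ($G = - 5 \sqrt{5747 + 6029} = - 5 \sqrt{11776} = - 5 \cdot 16 \sqrt{46} = - 80 \sqrt{46} \approx -542.59$)
$f = 5039 + 80 \sqrt{46}$ ($f = -2429 - \left(-7468 - 80 \sqrt{46}\right) = -2429 + \left(7468 + 80 \sqrt{46}\right) = 5039 + 80 \sqrt{46} \approx 5581.6$)
$\left(d{\left(-20 \right)} + l\right) \left(f + 8819\right) = \left(\left(-20\right)^{2} - 47666\right) \left(\left(5039 + 80 \sqrt{46}\right) + 8819\right) = \left(400 - 47666\right) \left(13858 + 80 \sqrt{46}\right) = - 47266 \left(13858 + 80 \sqrt{46}\right) = -655012228 - 3781280 \sqrt{46}$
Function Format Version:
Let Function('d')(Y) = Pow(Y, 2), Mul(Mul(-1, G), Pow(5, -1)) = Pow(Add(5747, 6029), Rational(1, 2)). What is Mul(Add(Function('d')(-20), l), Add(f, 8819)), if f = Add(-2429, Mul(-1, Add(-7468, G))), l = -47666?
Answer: Add(-655012228, Mul(-3781280, Pow(46, Rational(1, 2)))) ≈ -6.8066e+8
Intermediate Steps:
G = Mul(-80, Pow(46, Rational(1, 2))) (G = Mul(-5, Pow(Add(5747, 6029), Rational(1, 2))) = Mul(-5, Pow(11776, Rational(1, 2))) = Mul(-5, Mul(16, Pow(46, Rational(1, 2)))) = Mul(-80, Pow(46, Rational(1, 2))) ≈ -542.59)
f = Add(5039, Mul(80, Pow(46, Rational(1, 2)))) (f = Add(-2429, Mul(-1, Add(-7468, Mul(-80, Pow(46, Rational(1, 2)))))) = Add(-2429, Add(7468, Mul(80, Pow(46, Rational(1, 2))))) = Add(5039, Mul(80, Pow(46, Rational(1, 2)))) ≈ 5581.6)
Mul(Add(Function('d')(-20), l), Add(f, 8819)) = Mul(Add(Pow(-20, 2), -47666), Add(Add(5039, Mul(80, Pow(46, Rational(1, 2)))), 8819)) = Mul(Add(400, -47666), Add(13858, Mul(80, Pow(46, Rational(1, 2))))) = Mul(-47266, Add(13858, Mul(80, Pow(46, Rational(1, 2))))) = Add(-655012228, Mul(-3781280, Pow(46, Rational(1, 2))))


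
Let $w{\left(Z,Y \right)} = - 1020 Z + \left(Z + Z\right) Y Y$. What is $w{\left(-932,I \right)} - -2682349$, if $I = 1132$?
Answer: $-2384941347$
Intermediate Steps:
$w{\left(Z,Y \right)} = - 1020 Z + 2 Z Y^{2}$ ($w{\left(Z,Y \right)} = - 1020 Z + 2 Z Y Y = - 1020 Z + 2 Y Z Y = - 1020 Z + 2 Z Y^{2}$)
$w{\left(-932,I \right)} - -2682349 = 2 \left(-932\right) \left(-510 + 1132^{2}\right) - -2682349 = 2 \left(-932\right) \left(-510 + 1281424\right) + 2682349 = 2 \left(-932\right) 1280914 + 2682349 = -2387623696 + 2682349 = -2384941347$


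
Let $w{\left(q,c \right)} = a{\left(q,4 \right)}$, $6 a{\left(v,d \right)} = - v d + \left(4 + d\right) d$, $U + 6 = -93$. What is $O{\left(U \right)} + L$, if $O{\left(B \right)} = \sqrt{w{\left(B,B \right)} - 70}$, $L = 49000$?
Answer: $49000 + \frac{2 \sqrt{3}}{3} \approx 49001.0$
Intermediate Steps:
$U = -99$ ($U = -6 - 93 = -99$)
$a{\left(v,d \right)} = - \frac{d v}{6} + \frac{d \left(4 + d\right)}{6}$ ($a{\left(v,d \right)} = \frac{- v d + \left(4 + d\right) d}{6} = \frac{- d v + d \left(4 + d\right)}{6} = \frac{d \left(4 + d\right) - d v}{6} = - \frac{d v}{6} + \frac{d \left(4 + d\right)}{6}$)
$w{\left(q,c \right)} = \frac{16}{3} - \frac{2 q}{3}$ ($w{\left(q,c \right)} = \frac{1}{6} \cdot 4 \left(4 + 4 - q\right) = \frac{1}{6} \cdot 4 \left(8 - q\right) = \frac{16}{3} - \frac{2 q}{3}$)
$O{\left(B \right)} = \sqrt{- \frac{194}{3} - \frac{2 B}{3}}$ ($O{\left(B \right)} = \sqrt{\left(\frac{16}{3} - \frac{2 B}{3}\right) - 70} = \sqrt{- \frac{194}{3} - \frac{2 B}{3}}$)
$O{\left(U \right)} + L = \frac{\sqrt{-582 - -594}}{3} + 49000 = \frac{\sqrt{-582 + 594}}{3} + 49000 = \frac{\sqrt{12}}{3} + 49000 = \frac{2 \sqrt{3}}{3} + 49000 = 49000 + \frac{2 \sqrt{3}}{3}$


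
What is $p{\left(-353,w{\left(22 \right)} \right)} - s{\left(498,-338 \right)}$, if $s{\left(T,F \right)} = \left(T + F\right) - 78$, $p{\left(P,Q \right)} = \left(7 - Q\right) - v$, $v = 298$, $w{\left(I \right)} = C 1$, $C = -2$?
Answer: $-371$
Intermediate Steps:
$w{\left(I \right)} = -2$ ($w{\left(I \right)} = \left(-2\right) 1 = -2$)
$p{\left(P,Q \right)} = -291 - Q$ ($p{\left(P,Q \right)} = \left(7 - Q\right) - 298 = -291 - Q$)
$s{\left(T,F \right)} = -78 + F + T$ ($s{\left(T,F \right)} = \left(F + T\right) - 78 = -78 + F + T$)
$p{\left(-353,w{\left(22 \right)} \right)} - s{\left(498,-338 \right)} = \left(-291 - -2\right) - \left(-78 - 338 + 498\right) = \left(-291 + 2\right) - 82 = -289 - 82 = -371$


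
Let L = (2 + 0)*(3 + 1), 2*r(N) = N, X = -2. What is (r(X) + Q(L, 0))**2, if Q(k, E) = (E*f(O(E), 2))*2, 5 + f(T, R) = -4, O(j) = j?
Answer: 1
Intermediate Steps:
r(N) = N/2
f(T, R) = -9 (f(T, R) = -5 - 4 = -9)
L = 8 (L = 2*4 = 8)
Q(k, E) = -18*E (Q(k, E) = (E*(-9))*2 = -9*E*2 = -18*E)
(r(X) + Q(L, 0))**2 = ((1/2)*(-2) - 18*0)**2 = (-1 + 0)**2 = (-1)**2 = 1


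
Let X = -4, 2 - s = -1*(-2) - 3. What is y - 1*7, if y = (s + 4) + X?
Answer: -4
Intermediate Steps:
s = 3 (s = 2 - (-1*(-2) - 3) = 2 - (2 - 3) = 2 - 1*(-1) = 2 + 1 = 3)
y = 3 (y = (3 + 4) - 4 = 7 - 4 = 3)
y - 1*7 = 3 - 1*7 = 3 - 7 = -4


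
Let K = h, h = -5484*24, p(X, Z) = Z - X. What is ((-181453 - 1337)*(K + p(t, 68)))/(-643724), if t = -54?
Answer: -6008947065/160931 ≈ -37339.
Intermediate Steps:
h = -131616
K = -131616
((-181453 - 1337)*(K + p(t, 68)))/(-643724) = ((-181453 - 1337)*(-131616 + (68 - 1*(-54))))/(-643724) = -182790*(-131616 + (68 + 54))*(-1/643724) = -182790*(-131616 + 122)*(-1/643724) = -182790*(-131494)*(-1/643724) = 24035788260*(-1/643724) = -6008947065/160931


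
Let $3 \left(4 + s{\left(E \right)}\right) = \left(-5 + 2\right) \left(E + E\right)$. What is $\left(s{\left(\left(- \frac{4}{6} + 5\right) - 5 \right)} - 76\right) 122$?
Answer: $- \frac{28792}{3} \approx -9597.3$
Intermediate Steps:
$s{\left(E \right)} = -4 - 2 E$ ($s{\left(E \right)} = -4 + \frac{\left(-5 + 2\right) \left(E + E\right)}{3} = -4 + \frac{\left(-3\right) 2 E}{3} = -4 + \frac{\left(-6\right) E}{3} = -4 - 2 E$)
$\left(s{\left(\left(- \frac{4}{6} + 5\right) - 5 \right)} - 76\right) 122 = \left(\left(-4 - 2 \left(\left(- \frac{4}{6} + 5\right) - 5\right)\right) - 76\right) 122 = \left(\left(-4 - 2 \left(\left(\left(-4\right) \frac{1}{6} + 5\right) - 5\right)\right) - 76\right) 122 = \left(\left(-4 - 2 \left(\left(- \frac{2}{3} + 5\right) - 5\right)\right) - 76\right) 122 = \left(\left(-4 - 2 \left(\frac{13}{3} - 5\right)\right) - 76\right) 122 = \left(\left(-4 - - \frac{4}{3}\right) - 76\right) 122 = \left(\left(-4 + \frac{4}{3}\right) - 76\right) 122 = \left(- \frac{8}{3} - 76\right) 122 = \left(- \frac{236}{3}\right) 122 = - \frac{28792}{3}$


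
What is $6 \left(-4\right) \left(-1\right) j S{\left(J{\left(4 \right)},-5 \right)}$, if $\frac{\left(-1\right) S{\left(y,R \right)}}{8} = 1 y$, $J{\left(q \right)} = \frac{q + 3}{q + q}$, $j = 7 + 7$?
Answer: $-2352$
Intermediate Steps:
$j = 14$
$J{\left(q \right)} = \frac{3 + q}{2 q}$
$S{\left(y,R \right)} = - 8 y$ ($S{\left(y,R \right)} = - 8 \cdot 1 y = - 8 y$)
$6 \left(-4\right) \left(-1\right) j S{\left(J{\left(4 \right)},-5 \right)} = 6 \left(-4\right) \left(-1\right) 14 \left(- 8 \frac{3 + 4}{2 \cdot 4}\right) = \left(-24\right) \left(-1\right) 14 \left(- 8 \cdot \frac{1}{2} \cdot \frac{1}{4} \cdot 7\right) = 24 \cdot 14 \left(\left(-8\right) \frac{7}{8}\right) = 336 \left(-7\right) = -2352$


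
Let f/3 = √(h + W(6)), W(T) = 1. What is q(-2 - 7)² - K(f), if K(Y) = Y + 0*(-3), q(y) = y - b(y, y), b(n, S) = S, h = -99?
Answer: -21*I*√2 ≈ -29.698*I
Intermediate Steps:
q(y) = 0 (q(y) = y - y = 0)
f = 21*I*√2 (f = 3*√(-99 + 1) = 3*√(-98) = 3*(7*I*√2) = 21*I*√2 ≈ 29.698*I)
K(Y) = Y (K(Y) = Y + 0 = Y)
q(-2 - 7)² - K(f) = 0² - 21*I*√2 = 0 - 21*I*√2 = -21*I*√2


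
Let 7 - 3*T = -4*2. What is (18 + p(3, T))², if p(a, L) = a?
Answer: 441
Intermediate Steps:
T = 5 (T = 7/3 - (-4)*2/3 = 7/3 - ⅓*(-8) = 7/3 + 8/3 = 5)
(18 + p(3, T))² = (18 + 3)² = 21² = 441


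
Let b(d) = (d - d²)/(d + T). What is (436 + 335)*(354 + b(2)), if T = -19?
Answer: 4641420/17 ≈ 2.7302e+5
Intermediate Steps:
b(d) = (d - d²)/(-19 + d) (b(d) = (d - d²)/(d - 19) = (d - d²)/(-19 + d))
(436 + 335)*(354 + b(2)) = (436 + 335)*(354 + 2*(1 - 1*2)/(-19 + 2)) = 771*(354 + 2*(1 - 2)/(-17)) = 771*(354 + 2*(-1/17)*(-1)) = 771*(354 + 2/17) = 771*(6020/17) = 4641420/17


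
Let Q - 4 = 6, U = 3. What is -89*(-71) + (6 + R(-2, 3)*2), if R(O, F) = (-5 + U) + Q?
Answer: 6341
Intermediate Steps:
Q = 10 (Q = 4 + 6 = 10)
R(O, F) = 8 (R(O, F) = (-5 + 3) + 10 = -2 + 10 = 8)
-89*(-71) + (6 + R(-2, 3)*2) = -89*(-71) + (6 + 8*2) = 6319 + (6 + 16) = 6319 + 22 = 6341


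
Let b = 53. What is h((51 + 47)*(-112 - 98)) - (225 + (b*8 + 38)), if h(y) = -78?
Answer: -765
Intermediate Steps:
h((51 + 47)*(-112 - 98)) - (225 + (b*8 + 38)) = -78 - (225 + (53*8 + 38)) = -78 - (225 + (424 + 38)) = -78 - (225 + 462) = -78 - 1*687 = -78 - 687 = -765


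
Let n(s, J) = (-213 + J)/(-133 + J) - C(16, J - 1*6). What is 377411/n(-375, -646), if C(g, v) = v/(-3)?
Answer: -882009507/505331 ≈ -1745.4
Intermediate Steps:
C(g, v) = -v/3 (C(g, v) = v*(-1/3) = -v/3)
n(s, J) = -2 + J/3 + (-213 + J)/(-133 + J) (n(s, J) = (-213 + J)/(-133 + J) - (-1)*(J - 1*6)/3 = (-213 + J)/(-133 + J) - (-1)*(J - 6)/3 = (-213 + J)/(-133 + J) - (-1)*(-6 + J)/3 = (-213 + J)/(-133 + J) - (2 - J/3) = (-213 + J)/(-133 + J) + (-2 + J/3) = -2 + J/3 + (-213 + J)/(-133 + J))
377411/n(-375, -646) = 377411/(((159 + (-646)**2 - 136*(-646))/(3*(-133 - 646)))) = 377411/(((1/3)*(159 + 417316 + 87856)/(-779))) = 377411/(((1/3)*(-1/779)*505331)) = 377411/(-505331/2337) = 377411*(-2337/505331) = -882009507/505331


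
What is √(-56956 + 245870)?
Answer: √188914 ≈ 434.64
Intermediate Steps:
√(-56956 + 245870) = √188914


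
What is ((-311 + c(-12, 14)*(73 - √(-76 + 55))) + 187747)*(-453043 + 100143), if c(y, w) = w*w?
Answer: -71195457600 + 69168400*I*√21 ≈ -7.1195e+10 + 3.1697e+8*I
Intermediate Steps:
c(y, w) = w²
((-311 + c(-12, 14)*(73 - √(-76 + 55))) + 187747)*(-453043 + 100143) = ((-311 + 14²*(73 - √(-76 + 55))) + 187747)*(-453043 + 100143) = ((-311 + 196*(73 - √(-21))) + 187747)*(-352900) = ((-311 + 196*(73 - I*√21)) + 187747)*(-352900) = ((-311 + (14308 - 196*I*√21)) + 187747)*(-352900) = ((13997 - 196*I*√21) + 187747)*(-352900) = (201744 - 196*I*√21)*(-352900) = -71195457600 + 69168400*I*√21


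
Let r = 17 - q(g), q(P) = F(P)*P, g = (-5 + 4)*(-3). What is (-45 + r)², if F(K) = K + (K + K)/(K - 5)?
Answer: 784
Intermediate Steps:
g = 3 (g = -1*(-3) = 3)
F(K) = K + 2*K/(-5 + K) (F(K) = K + (2*K)/(-5 + K) = K + 2*K/(-5 + K))
q(P) = P²*(-3 + P)/(-5 + P) (q(P) = (P*(-3 + P)/(-5 + P))*P = P²*(-3 + P)/(-5 + P))
r = 17 (r = 17 - 3²*(-3 + 3)/(-5 + 3) = 17 - 9*0/(-2) = 17 - 9*(-1)*0/2 = 17 - 1*0 = 17 + 0 = 17)
(-45 + r)² = (-45 + 17)² = (-28)² = 784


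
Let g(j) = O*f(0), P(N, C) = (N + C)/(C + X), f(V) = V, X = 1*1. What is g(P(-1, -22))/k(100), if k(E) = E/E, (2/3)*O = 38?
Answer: 0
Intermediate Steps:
X = 1
O = 57 (O = (3/2)*38 = 57)
k(E) = 1
P(N, C) = (C + N)/(1 + C) (P(N, C) = (N + C)/(C + 1) = (C + N)/(1 + C))
g(j) = 0 (g(j) = 57*0 = 0)
g(P(-1, -22))/k(100) = 0/1 = 0*1 = 0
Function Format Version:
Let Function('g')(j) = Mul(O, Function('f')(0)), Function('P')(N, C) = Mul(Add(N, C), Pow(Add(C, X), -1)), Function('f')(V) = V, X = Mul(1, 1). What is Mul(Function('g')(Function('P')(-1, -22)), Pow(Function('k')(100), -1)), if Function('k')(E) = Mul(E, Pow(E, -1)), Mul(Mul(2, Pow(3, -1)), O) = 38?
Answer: 0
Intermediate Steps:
X = 1
O = 57 (O = Mul(Rational(3, 2), 38) = 57)
Function('k')(E) = 1
Function('P')(N, C) = Mul(Pow(Add(1, C), -1), Add(C, N)) (Function('P')(N, C) = Mul(Add(N, C), Pow(Add(C, 1), -1)) = Mul(Add(C, N), Pow(Add(1, C), -1)) = Mul(Pow(Add(1, C), -1), Add(C, N)))
Function('g')(j) = 0 (Function('g')(j) = Mul(57, 0) = 0)
Mul(Function('g')(Function('P')(-1, -22)), Pow(Function('k')(100), -1)) = Mul(0, Pow(1, -1)) = Mul(0, 1) = 0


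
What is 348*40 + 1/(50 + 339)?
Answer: 5414881/389 ≈ 13920.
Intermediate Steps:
348*40 + 1/(50 + 339) = 13920 + 1/389 = 5414881/389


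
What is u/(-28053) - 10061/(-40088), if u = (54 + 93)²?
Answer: -64891151/124954296 ≈ -0.51932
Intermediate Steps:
u = 21609 (u = 147² = 21609)
u/(-28053) - 10061/(-40088) = 21609/(-28053) - 10061/(-40088) = 21609*(-1/28053) - 10061*(-1/40088) = -2401/3117 + 10061/40088 = -64891151/124954296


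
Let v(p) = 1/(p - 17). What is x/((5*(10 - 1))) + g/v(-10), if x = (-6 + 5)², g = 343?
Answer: -416744/45 ≈ -9261.0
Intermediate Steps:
v(p) = 1/(-17 + p)
x = 1 (x = (-1)² = 1)
x/((5*(10 - 1))) + g/v(-10) = 1/(5*(10 - 1)) + 343/(1/(-17 - 10)) = 1/(5*9) + 343/(1/(-27)) = 1/45 + 343/(-1/27) = 1*(1/45) + 343*(-27) = 1/45 - 9261 = -416744/45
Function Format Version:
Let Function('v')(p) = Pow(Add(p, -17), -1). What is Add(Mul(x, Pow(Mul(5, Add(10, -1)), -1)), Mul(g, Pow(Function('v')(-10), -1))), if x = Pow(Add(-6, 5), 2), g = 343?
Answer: Rational(-416744, 45) ≈ -9261.0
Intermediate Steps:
Function('v')(p) = Pow(Add(-17, p), -1)
x = 1 (x = Pow(-1, 2) = 1)
Add(Mul(x, Pow(Mul(5, Add(10, -1)), -1)), Mul(g, Pow(Function('v')(-10), -1))) = Add(Mul(1, Pow(Mul(5, Add(10, -1)), -1)), Mul(343, Pow(Pow(Add(-17, -10), -1), -1))) = Add(Mul(1, Pow(Mul(5, 9), -1)), Mul(343, Pow(Pow(-27, -1), -1))) = Add(Mul(1, Pow(45, -1)), Mul(343, Pow(Rational(-1, 27), -1))) = Add(Mul(1, Rational(1, 45)), Mul(343, -27)) = Add(Rational(1, 45), -9261) = Rational(-416744, 45)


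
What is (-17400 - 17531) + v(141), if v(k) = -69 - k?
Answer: -35141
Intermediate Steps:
(-17400 - 17531) + v(141) = (-17400 - 17531) + (-69 - 1*141) = -34931 + (-69 - 141) = -34931 - 210 = -35141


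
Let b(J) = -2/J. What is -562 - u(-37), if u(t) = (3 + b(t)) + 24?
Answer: -21795/37 ≈ -589.05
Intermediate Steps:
u(t) = 27 - 2/t (u(t) = (3 - 2/t) + 24 = 27 - 2/t)
-562 - u(-37) = -562 - (27 - 2/(-37)) = -562 - (27 - 2*(-1/37)) = -562 - (27 + 2/37) = -562 - 1*1001/37 = -562 - 1001/37 = -21795/37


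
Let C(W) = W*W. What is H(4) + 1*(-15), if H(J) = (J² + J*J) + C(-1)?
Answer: 18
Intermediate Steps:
C(W) = W²
H(J) = 1 + 2*J² (H(J) = (J² + J*J) + (-1)² = (J² + J²) + 1 = 2*J² + 1 = 1 + 2*J²)
H(4) + 1*(-15) = (1 + 2*4²) + 1*(-15) = (1 + 2*16) - 15 = (1 + 32) - 15 = 33 - 15 = 18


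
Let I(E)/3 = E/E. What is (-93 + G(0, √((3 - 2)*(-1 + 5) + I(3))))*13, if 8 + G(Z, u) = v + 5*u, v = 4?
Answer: -1261 + 65*√7 ≈ -1089.0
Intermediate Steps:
I(E) = 3 (I(E) = 3*(E/E) = 3*1 = 3)
G(Z, u) = -4 + 5*u (G(Z, u) = -8 + (4 + 5*u) = -4 + 5*u)
(-93 + G(0, √((3 - 2)*(-1 + 5) + I(3))))*13 = (-93 + (-4 + 5*√((3 - 2)*(-1 + 5) + 3)))*13 = (-93 + (-4 + 5*√(1*4 + 3)))*13 = (-93 + (-4 + 5*√(4 + 3)))*13 = (-93 + (-4 + 5*√7))*13 = (-97 + 5*√7)*13 = -1261 + 65*√7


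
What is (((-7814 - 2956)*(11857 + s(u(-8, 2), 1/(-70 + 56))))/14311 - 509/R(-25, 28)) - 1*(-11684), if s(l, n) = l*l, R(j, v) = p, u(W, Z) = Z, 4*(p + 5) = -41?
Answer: 2436609190/872971 ≈ 2791.2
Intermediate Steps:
p = -61/4 (p = -5 + (¼)*(-41) = -5 - 41/4 = -61/4 ≈ -15.250)
R(j, v) = -61/4
s(l, n) = l²
(((-7814 - 2956)*(11857 + s(u(-8, 2), 1/(-70 + 56))))/14311 - 509/R(-25, 28)) - 1*(-11684) = (((-7814 - 2956)*(11857 + 2²))/14311 - 509/(-61/4)) - 1*(-11684) = (-10770*(11857 + 4)*(1/14311) - 509*(-4/61)) + 11684 = (-10770*11861*(1/14311) + 2036/61) + 11684 = (-127742970*1/14311 + 2036/61) + 11684 = (-127742970/14311 + 2036/61) + 11684 = -7763183974/872971 + 11684 = 2436609190/872971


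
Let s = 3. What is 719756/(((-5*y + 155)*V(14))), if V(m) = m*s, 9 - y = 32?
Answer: 179939/2835 ≈ 63.471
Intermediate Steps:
y = -23 (y = 9 - 1*32 = 9 - 32 = -23)
V(m) = 3*m (V(m) = m*3 = 3*m)
719756/(((-5*y + 155)*V(14))) = 719756/(((-5*(-23) + 155)*(3*14))) = 719756/(((115 + 155)*42)) = 719756/((270*42)) = 719756/11340 = 719756*(1/11340) = 179939/2835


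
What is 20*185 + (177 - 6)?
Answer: 3871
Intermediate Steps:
20*185 + (177 - 6) = 3700 + 171 = 3871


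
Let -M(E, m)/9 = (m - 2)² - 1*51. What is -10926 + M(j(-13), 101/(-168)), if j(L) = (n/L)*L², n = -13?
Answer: -33015481/3136 ≈ -10528.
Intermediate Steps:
j(L) = -13*L (j(L) = (-13/L)*L² = -13*L)
M(E, m) = 459 - 9*(-2 + m)² (M(E, m) = -9*((m - 2)² - 1*51) = -9*((-2 + m)² - 51) = -9*(-51 + (-2 + m)²) = 459 - 9*(-2 + m)²)
-10926 + M(j(-13), 101/(-168)) = -10926 + (459 - 9*(-2 + 101/(-168))²) = -10926 + (459 - 9*(-2 + 101*(-1/168))²) = -10926 + (459 - 9*(-2 - 101/168)²) = -10926 + (459 - 9*(-437/168)²) = -10926 + (459 - 9*190969/28224) = -10926 + (459 - 190969/3136) = -10926 + 1248455/3136 = -33015481/3136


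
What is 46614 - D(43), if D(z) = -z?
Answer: 46657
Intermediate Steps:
46614 - D(43) = 46614 - (-1)*43 = 46614 - 1*(-43) = 46614 + 43 = 46657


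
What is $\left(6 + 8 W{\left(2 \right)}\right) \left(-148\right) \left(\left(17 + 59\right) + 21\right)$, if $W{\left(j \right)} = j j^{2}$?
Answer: $-1004920$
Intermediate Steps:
$W{\left(j \right)} = j^{3}$
$\left(6 + 8 W{\left(2 \right)}\right) \left(-148\right) \left(\left(17 + 59\right) + 21\right) = \left(6 + 8 \cdot 2^{3}\right) \left(-148\right) \left(\left(17 + 59\right) + 21\right) = \left(6 + 8 \cdot 8\right) \left(-148\right) \left(76 + 21\right) = \left(6 + 64\right) \left(-148\right) 97 = 70 \left(-148\right) 97 = \left(-10360\right) 97 = -1004920$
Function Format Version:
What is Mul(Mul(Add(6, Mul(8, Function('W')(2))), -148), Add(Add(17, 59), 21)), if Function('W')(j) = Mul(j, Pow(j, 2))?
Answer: -1004920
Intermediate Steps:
Function('W')(j) = Pow(j, 3)
Mul(Mul(Add(6, Mul(8, Function('W')(2))), -148), Add(Add(17, 59), 21)) = Mul(Mul(Add(6, Mul(8, Pow(2, 3))), -148), Add(Add(17, 59), 21)) = Mul(Mul(Add(6, Mul(8, 8)), -148), Add(76, 21)) = Mul(Mul(Add(6, 64), -148), 97) = Mul(Mul(70, -148), 97) = Mul(-10360, 97) = -1004920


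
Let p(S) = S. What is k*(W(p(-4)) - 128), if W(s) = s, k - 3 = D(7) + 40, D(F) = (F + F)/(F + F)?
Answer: -5808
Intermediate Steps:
D(F) = 1 (D(F) = (2*F)/((2*F)) = (2*F)*(1/(2*F)) = 1)
k = 44 (k = 3 + (1 + 40) = 3 + 41 = 44)
k*(W(p(-4)) - 128) = 44*(-4 - 128) = 44*(-132) = -5808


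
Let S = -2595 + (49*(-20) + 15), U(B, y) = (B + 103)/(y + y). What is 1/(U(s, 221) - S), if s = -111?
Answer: 221/786756 ≈ 0.00028090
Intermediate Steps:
U(B, y) = (103 + B)/(2*y) (U(B, y) = (103 + B)/((2*y)) = (103 + B)*(1/(2*y)) = (103 + B)/(2*y))
S = -3560 (S = -2595 + (-980 + 15) = -2595 - 965 = -3560)
1/(U(s, 221) - S) = 1/((½)*(103 - 111)/221 - 1*(-3560)) = 1/((½)*(1/221)*(-8) + 3560) = 1/(-4/221 + 3560) = 1/(786756/221) = 221/786756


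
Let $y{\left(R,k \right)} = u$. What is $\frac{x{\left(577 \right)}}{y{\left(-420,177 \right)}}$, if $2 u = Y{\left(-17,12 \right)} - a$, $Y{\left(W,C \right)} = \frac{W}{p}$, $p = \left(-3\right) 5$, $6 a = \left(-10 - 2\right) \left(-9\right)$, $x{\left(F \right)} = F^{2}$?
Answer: $- \frac{9987870}{253} \approx -39478.0$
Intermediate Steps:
$a = 18$ ($a = \frac{\left(-10 - 2\right) \left(-9\right)}{6} = \frac{\left(-12\right) \left(-9\right)}{6} = \frac{1}{6} \cdot 108 = 18$)
$p = -15$
$Y{\left(W,C \right)} = - \frac{W}{15}$ ($Y{\left(W,C \right)} = \frac{W}{-15} = W \left(- \frac{1}{15}\right) = - \frac{W}{15}$)
$u = - \frac{253}{30}$ ($u = \frac{\left(- \frac{1}{15}\right) \left(-17\right) - 18}{2} = \frac{\frac{17}{15} - 18}{2} = \frac{1}{2} \left(- \frac{253}{15}\right) = - \frac{253}{30} \approx -8.4333$)
$y{\left(R,k \right)} = - \frac{253}{30}$
$\frac{x{\left(577 \right)}}{y{\left(-420,177 \right)}} = \frac{577^{2}}{- \frac{253}{30}} = 332929 \left(- \frac{30}{253}\right) = - \frac{9987870}{253}$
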